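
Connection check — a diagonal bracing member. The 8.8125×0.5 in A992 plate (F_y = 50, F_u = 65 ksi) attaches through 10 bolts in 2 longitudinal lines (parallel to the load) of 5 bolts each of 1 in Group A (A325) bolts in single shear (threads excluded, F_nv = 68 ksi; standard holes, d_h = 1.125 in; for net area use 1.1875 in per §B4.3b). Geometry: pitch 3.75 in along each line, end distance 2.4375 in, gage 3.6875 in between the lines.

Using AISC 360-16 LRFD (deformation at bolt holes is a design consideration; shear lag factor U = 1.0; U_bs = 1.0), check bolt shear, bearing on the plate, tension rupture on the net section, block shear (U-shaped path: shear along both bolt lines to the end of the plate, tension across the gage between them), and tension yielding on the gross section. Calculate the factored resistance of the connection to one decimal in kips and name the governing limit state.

156.9 kips (net-section rupture governs)

Bolt shear: A_b = π(1)²/4 = 0.7854 in². φR_n = 0.75 × 68 × 0.7854 × 10 × 1 = 400.6 kips.
Bearing (0.5 in plate, F_u = 65 ksi): end bolts L_c = 2.4375 − 1.125/2 = 1.875, R_n = min(1.2×1.875×0.5×65, 2.4×1×0.5×65) = 73.125 kips/bolt; interior L_c = 3.75 − 1.125 = 2.625, R_n = 78 kips/bolt. φR_n = 0.75 × (2×73.125 + 8×78) = 577.7 kips.
Tension rupture (net): A_n = (8.8125 − 2×1.1875)×0.5 = 3.2188 in² (U = 1.0, A_e = A_n). φR_n = 0.75 × 65 × 3.2188 = 156.9 kips.
Block shear: shear path 2×[2.4375+4×3.75] = 2×17.4375 in, A_gv = 17.438, A_nv = 2×(17.4375 − 4.5×1.1875)×0.5 = 12.094 in²; tension across gage: (3.6875 − 1×1.1875)×0.5 = 1.25 in². R_n = min(0.6×65×12.094, 0.6×50×17.438) + 1.0×65×1.25 = min(471.67, 523.14) + 81.25 = 552.92 kips. φR_n = 0.75 × 552.92 = 414.7 kips.
Tension yield (gross): A_g = 8.8125×0.5 = 4.4063 in². φR_n = 0.90 × 50 × 4.4063 = 198.3 kips.
Governing: min(400.6, 577.7, 156.9, 414.7, 198.3) = 156.9 kips → net-section rupture.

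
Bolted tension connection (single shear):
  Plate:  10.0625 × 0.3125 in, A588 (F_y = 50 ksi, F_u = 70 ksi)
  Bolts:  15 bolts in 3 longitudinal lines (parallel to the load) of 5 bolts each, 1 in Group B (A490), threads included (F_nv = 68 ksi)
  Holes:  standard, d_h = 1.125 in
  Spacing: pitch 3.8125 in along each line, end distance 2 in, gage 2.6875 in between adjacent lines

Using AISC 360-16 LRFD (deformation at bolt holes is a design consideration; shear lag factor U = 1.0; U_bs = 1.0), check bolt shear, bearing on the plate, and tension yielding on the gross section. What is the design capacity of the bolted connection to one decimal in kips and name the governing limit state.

Bolt shear: A_b = π(1)²/4 = 0.7854 in². φR_n = 0.75 × 68 × 0.7854 × 15 × 1 = 600.8 kips.
Bearing (0.3125 in plate, F_u = 70 ksi): end bolts L_c = 2 − 1.125/2 = 1.4375, R_n = min(1.2×1.4375×0.3125×70, 2.4×1×0.3125×70) = 37.734 kips/bolt; interior L_c = 3.8125 − 1.125 = 2.6875, R_n = 52.5 kips/bolt. φR_n = 0.75 × (3×37.734 + 12×52.5) = 557.4 kips.
Tension yield (gross): A_g = 10.0625×0.3125 = 3.1445 in². φR_n = 0.90 × 50 × 3.1445 = 141.5 kips.
Governing: min(600.8, 557.4, 141.5) = 141.5 kips → gross-section yield.

141.5 kips (gross-section yield governs)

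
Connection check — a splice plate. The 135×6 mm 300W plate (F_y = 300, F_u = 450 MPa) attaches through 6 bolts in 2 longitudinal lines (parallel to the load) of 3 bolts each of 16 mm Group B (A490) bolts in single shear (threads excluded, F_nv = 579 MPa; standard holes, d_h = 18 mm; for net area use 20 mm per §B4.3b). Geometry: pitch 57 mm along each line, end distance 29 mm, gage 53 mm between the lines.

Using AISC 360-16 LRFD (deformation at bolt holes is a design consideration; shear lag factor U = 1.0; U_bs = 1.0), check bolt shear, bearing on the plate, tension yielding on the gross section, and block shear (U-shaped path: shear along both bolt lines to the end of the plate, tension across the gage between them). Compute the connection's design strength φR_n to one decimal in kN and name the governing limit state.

Bolt shear: A_b = π(16)²/4 = 201.06 mm². φR_n = 0.75 × 579 × 201.06 × 6 × 1 = 523.9 kN.
Bearing (6 mm plate, F_u = 450 MPa): end bolts L_c = 29 − 18/2 = 20, R_n = min(1.2×20×6×450, 2.4×16×6×450) = 64.8 kN/bolt; interior L_c = 57 − 18 = 39, R_n = 103.68 kN/bolt. φR_n = 0.75 × (2×64.8 + 4×103.68) = 408.2 kN.
Tension yield (gross): A_g = 135×6 = 810 mm². φR_n = 0.90 × 300 × 810 = 218.7 kN.
Block shear: shear path 2×[29+2×57] = 2×143 mm, A_gv = 1716, A_nv = 2×(143 − 2.5×20)×6 = 1116 mm²; tension across gage: (53 − 1×20)×6 = 198 mm². R_n = min(0.6×450×1116, 0.6×300×1716) + 1.0×450×198 = min(301.32, 308.88) + 89.1 = 390.42 kN. φR_n = 0.75 × 390.42 = 292.8 kN.
Governing: min(523.9, 408.2, 218.7, 292.8) = 218.7 kN → gross-section yield.

218.7 kN (gross-section yield governs)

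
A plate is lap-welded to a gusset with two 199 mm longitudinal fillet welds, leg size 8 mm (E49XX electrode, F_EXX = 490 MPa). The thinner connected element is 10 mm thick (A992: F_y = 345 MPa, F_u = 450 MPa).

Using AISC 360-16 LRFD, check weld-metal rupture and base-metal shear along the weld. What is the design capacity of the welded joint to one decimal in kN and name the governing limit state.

Weld metal: throat = 0.707×8 = 5.656 mm, L = 2×199 = 398 mm. φR_n = 0.75 × 0.6 × 490 × 5.656 × 398 = 496.4 kN.
Base metal shear (10 mm plate): yield φR_n = 1.0×0.6×345×10×398 = 823.9 kN; rupture φR_n = 0.75×0.6×450×10×398 = 806.0 kN; take 806.0 kN (rupture).
Governing: min(496.4, 806.0) = 496.4 kN → weld metal.

496.4 kN (weld metal governs)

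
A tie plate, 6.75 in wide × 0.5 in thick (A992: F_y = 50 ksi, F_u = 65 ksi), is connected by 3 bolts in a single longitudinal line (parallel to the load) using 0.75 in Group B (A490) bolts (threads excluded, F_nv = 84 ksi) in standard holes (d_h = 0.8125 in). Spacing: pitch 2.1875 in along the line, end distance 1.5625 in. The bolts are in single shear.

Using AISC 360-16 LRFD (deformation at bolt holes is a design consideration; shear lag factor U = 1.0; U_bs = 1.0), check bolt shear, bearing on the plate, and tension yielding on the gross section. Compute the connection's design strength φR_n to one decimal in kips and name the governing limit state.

83.5 kips (bolt shear governs)

Bolt shear: A_b = π(0.75)²/4 = 0.44179 in². φR_n = 0.75 × 84 × 0.44179 × 3 × 1 = 83.5 kips.
Bearing (0.5 in plate, F_u = 65 ksi): end bolts L_c = 1.5625 − 0.8125/2 = 1.15625, R_n = min(1.2×1.15625×0.5×65, 2.4×0.75×0.5×65) = 45.094 kips/bolt; interior L_c = 2.1875 − 0.8125 = 1.375, R_n = 53.625 kips/bolt. φR_n = 0.75 × (1×45.094 + 2×53.625) = 114.3 kips.
Tension yield (gross): A_g = 6.75×0.5 = 3.375 in². φR_n = 0.90 × 50 × 3.375 = 151.9 kips.
Governing: min(83.5, 114.3, 151.9) = 83.5 kips → bolt shear.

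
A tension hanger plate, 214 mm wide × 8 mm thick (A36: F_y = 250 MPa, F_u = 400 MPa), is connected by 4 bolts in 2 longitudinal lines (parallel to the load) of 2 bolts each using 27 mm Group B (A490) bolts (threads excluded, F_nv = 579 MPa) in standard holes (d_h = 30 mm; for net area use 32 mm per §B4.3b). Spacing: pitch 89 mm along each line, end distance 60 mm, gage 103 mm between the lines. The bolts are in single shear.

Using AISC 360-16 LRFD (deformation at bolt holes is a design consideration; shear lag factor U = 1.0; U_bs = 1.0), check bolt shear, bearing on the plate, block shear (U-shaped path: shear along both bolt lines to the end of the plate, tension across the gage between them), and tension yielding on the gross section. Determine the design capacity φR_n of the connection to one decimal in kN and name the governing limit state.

385.2 kN (gross-section yield governs)

Bolt shear: A_b = π(27)²/4 = 572.56 mm². φR_n = 0.75 × 579 × 572.56 × 4 × 1 = 994.5 kN.
Bearing (8 mm plate, F_u = 400 MPa): end bolts L_c = 60 − 30/2 = 45, R_n = min(1.2×45×8×400, 2.4×27×8×400) = 172.8 kN/bolt; interior L_c = 89 − 30 = 59, R_n = 207.36 kN/bolt. φR_n = 0.75 × (2×172.8 + 2×207.36) = 570.2 kN.
Block shear: shear path 2×[60+1×89] = 2×149 mm, A_gv = 2384, A_nv = 2×(149 − 1.5×32)×8 = 1616 mm²; tension across gage: (103 − 1×32)×8 = 568 mm². R_n = min(0.6×400×1616, 0.6×250×2384) + 1.0×400×568 = min(387.84, 357.6) + 227.2 = 584.8 kN. φR_n = 0.75 × 584.8 = 438.6 kN.
Tension yield (gross): A_g = 214×8 = 1712 mm². φR_n = 0.90 × 250 × 1712 = 385.2 kN.
Governing: min(994.5, 570.2, 438.6, 385.2) = 385.2 kN → gross-section yield.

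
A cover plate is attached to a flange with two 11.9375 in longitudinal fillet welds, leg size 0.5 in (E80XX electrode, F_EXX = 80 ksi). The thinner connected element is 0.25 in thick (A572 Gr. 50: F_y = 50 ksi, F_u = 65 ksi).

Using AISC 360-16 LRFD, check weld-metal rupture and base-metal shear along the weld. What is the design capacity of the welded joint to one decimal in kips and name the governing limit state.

174.6 kips (base-metal shear governs)

Weld metal: throat = 0.707×0.5 = 0.3535 in, L = 2×11.9375 = 23.875 in. φR_n = 0.75 × 0.6 × 80 × 0.3535 × 23.875 = 303.8 kips.
Base metal shear (0.25 in plate): yield φR_n = 1.0×0.6×50×0.25×23.875 = 179.1 kips; rupture φR_n = 0.75×0.6×65×0.25×23.875 = 174.6 kips; take 174.6 kips (rupture).
Governing: min(303.8, 174.6) = 174.6 kips → base-metal shear.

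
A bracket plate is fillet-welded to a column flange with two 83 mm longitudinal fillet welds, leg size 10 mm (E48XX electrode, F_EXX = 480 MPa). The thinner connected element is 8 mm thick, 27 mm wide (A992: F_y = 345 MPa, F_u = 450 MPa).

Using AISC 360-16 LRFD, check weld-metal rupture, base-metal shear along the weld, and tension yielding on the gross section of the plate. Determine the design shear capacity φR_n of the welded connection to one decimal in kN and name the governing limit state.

Weld metal: throat = 0.707×10 = 7.07 mm, L = 2×83 = 166 mm. φR_n = 0.75 × 0.6 × 480 × 7.07 × 166 = 253.5 kN.
Base metal shear (8 mm plate): yield φR_n = 1.0×0.6×345×8×166 = 274.9 kN; rupture φR_n = 0.75×0.6×450×8×166 = 268.9 kN; take 268.9 kN (rupture).
Tension yield (gross): A_g = 27×8 = 216 mm². φR_n = 0.90 × 345 × 216 = 67.1 kN.
Governing: min(253.5, 268.9, 67.1) = 67.1 kN → gross-section yield.

67.1 kN (gross-section yield governs)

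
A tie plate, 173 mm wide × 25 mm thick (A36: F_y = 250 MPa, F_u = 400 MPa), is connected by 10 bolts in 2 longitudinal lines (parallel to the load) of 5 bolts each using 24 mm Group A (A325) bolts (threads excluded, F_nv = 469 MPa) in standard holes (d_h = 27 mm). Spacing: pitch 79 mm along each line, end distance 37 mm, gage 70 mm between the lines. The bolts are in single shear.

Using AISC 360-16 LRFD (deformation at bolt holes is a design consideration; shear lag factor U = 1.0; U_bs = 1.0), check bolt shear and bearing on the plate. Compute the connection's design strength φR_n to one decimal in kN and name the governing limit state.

1591.3 kN (bolt shear governs)

Bolt shear: A_b = π(24)²/4 = 452.39 mm². φR_n = 0.75 × 469 × 452.39 × 10 × 1 = 1591.3 kN.
Bearing (25 mm plate, F_u = 400 MPa): end bolts L_c = 37 − 27/2 = 23.5, R_n = min(1.2×23.5×25×400, 2.4×24×25×400) = 282 kN/bolt; interior L_c = 79 − 27 = 52, R_n = 576 kN/bolt. φR_n = 0.75 × (2×282 + 8×576) = 3879.0 kN.
Governing: min(1591.3, 3879.0) = 1591.3 kN → bolt shear.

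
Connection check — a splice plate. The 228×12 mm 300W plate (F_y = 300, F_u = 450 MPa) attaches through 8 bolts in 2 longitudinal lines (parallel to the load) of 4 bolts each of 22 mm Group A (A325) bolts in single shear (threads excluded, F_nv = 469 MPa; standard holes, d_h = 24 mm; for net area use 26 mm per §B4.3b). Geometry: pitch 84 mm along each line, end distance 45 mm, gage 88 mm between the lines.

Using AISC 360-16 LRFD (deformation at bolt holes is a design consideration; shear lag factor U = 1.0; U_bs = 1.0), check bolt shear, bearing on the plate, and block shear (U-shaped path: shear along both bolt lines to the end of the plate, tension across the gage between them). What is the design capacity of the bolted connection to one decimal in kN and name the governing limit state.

Bolt shear: A_b = π(22)²/4 = 380.13 mm². φR_n = 0.75 × 469 × 380.13 × 8 × 1 = 1069.7 kN.
Bearing (12 mm plate, F_u = 450 MPa): end bolts L_c = 45 − 24/2 = 33, R_n = min(1.2×33×12×450, 2.4×22×12×450) = 213.84 kN/bolt; interior L_c = 84 − 24 = 60, R_n = 285.12 kN/bolt. φR_n = 0.75 × (2×213.84 + 6×285.12) = 1603.8 kN.
Block shear: shear path 2×[45+3×84] = 2×297 mm, A_gv = 7128, A_nv = 2×(297 − 3.5×26)×12 = 4944 mm²; tension across gage: (88 − 1×26)×12 = 744 mm². R_n = min(0.6×450×4944, 0.6×300×7128) + 1.0×450×744 = min(1334.9, 1283) + 334.8 = 1617.8 kN. φR_n = 0.75 × 1617.8 = 1213.4 kN.
Governing: min(1069.7, 1603.8, 1213.4) = 1069.7 kN → bolt shear.

1069.7 kN (bolt shear governs)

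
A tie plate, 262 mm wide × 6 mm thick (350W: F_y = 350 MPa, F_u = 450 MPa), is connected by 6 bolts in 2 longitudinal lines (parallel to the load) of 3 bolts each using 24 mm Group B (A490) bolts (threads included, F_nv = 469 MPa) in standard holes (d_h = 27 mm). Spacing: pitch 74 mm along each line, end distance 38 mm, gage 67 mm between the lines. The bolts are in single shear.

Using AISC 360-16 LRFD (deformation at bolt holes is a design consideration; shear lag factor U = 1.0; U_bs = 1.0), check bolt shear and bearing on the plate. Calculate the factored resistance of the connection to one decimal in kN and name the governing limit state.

575.9 kN (bearing governs)

Bolt shear: A_b = π(24)²/4 = 452.39 mm². φR_n = 0.75 × 469 × 452.39 × 6 × 1 = 954.8 kN.
Bearing (6 mm plate, F_u = 450 MPa): end bolts L_c = 38 − 27/2 = 24.5, R_n = min(1.2×24.5×6×450, 2.4×24×6×450) = 79.38 kN/bolt; interior L_c = 74 − 27 = 47, R_n = 152.28 kN/bolt. φR_n = 0.75 × (2×79.38 + 4×152.28) = 575.9 kN.
Governing: min(954.8, 575.9) = 575.9 kN → bearing.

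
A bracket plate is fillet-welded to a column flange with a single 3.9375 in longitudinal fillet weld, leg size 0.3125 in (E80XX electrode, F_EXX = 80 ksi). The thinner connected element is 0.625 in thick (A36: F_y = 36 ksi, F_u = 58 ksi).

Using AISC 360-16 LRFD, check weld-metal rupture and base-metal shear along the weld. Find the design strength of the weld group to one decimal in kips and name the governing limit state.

31.3 kips (weld metal governs)

Weld metal: throat = 0.707×0.3125 = 0.22094 in, L = 3.9375 in. φR_n = 0.75 × 0.6 × 80 × 0.22094 × 3.9375 = 31.3 kips.
Base metal shear (0.625 in plate): yield φR_n = 1.0×0.6×36×0.625×3.9375 = 53.2 kips; rupture φR_n = 0.75×0.6×58×0.625×3.9375 = 64.2 kips; take 53.2 kips (yield).
Governing: min(31.3, 53.2) = 31.3 kips → weld metal.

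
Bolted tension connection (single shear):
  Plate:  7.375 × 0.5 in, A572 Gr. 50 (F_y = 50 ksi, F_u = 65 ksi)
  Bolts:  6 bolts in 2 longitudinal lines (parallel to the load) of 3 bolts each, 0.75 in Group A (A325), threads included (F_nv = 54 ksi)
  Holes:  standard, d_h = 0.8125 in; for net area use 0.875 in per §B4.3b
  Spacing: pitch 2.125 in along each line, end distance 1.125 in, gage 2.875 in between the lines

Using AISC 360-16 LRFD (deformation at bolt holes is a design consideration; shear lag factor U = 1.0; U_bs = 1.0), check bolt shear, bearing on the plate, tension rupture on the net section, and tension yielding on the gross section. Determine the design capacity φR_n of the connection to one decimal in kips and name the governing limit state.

Bolt shear: A_b = π(0.75)²/4 = 0.44179 in². φR_n = 0.75 × 54 × 0.44179 × 6 × 1 = 107.4 kips.
Bearing (0.5 in plate, F_u = 65 ksi): end bolts L_c = 1.125 − 0.8125/2 = 0.71875, R_n = min(1.2×0.71875×0.5×65, 2.4×0.75×0.5×65) = 28.031 kips/bolt; interior L_c = 2.125 − 0.8125 = 1.3125, R_n = 51.188 kips/bolt. φR_n = 0.75 × (2×28.031 + 4×51.188) = 195.6 kips.
Tension rupture (net): A_n = (7.375 − 2×0.875)×0.5 = 2.8125 in² (U = 1.0, A_e = A_n). φR_n = 0.75 × 65 × 2.8125 = 137.1 kips.
Tension yield (gross): A_g = 7.375×0.5 = 3.6875 in². φR_n = 0.90 × 50 × 3.6875 = 165.9 kips.
Governing: min(107.4, 195.6, 137.1, 165.9) = 107.4 kips → bolt shear.

107.4 kips (bolt shear governs)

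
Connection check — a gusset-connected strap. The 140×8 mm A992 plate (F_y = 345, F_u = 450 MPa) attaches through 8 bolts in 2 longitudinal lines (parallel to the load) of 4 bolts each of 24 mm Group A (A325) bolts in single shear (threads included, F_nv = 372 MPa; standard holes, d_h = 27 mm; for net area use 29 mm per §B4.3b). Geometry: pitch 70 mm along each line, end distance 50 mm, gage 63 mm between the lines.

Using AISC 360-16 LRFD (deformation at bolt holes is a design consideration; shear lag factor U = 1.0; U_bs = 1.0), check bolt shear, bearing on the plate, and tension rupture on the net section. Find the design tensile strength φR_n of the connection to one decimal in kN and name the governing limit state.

Bolt shear: A_b = π(24)²/4 = 452.39 mm². φR_n = 0.75 × 372 × 452.39 × 8 × 1 = 1009.7 kN.
Bearing (8 mm plate, F_u = 450 MPa): end bolts L_c = 50 − 27/2 = 36.5, R_n = min(1.2×36.5×8×450, 2.4×24×8×450) = 157.68 kN/bolt; interior L_c = 70 − 27 = 43, R_n = 185.76 kN/bolt. φR_n = 0.75 × (2×157.68 + 6×185.76) = 1072.4 kN.
Tension rupture (net): A_n = (140 − 2×29)×8 = 656 mm² (U = 1.0, A_e = A_n). φR_n = 0.75 × 450 × 656 = 221.4 kN.
Governing: min(1009.7, 1072.4, 221.4) = 221.4 kN → net-section rupture.

221.4 kN (net-section rupture governs)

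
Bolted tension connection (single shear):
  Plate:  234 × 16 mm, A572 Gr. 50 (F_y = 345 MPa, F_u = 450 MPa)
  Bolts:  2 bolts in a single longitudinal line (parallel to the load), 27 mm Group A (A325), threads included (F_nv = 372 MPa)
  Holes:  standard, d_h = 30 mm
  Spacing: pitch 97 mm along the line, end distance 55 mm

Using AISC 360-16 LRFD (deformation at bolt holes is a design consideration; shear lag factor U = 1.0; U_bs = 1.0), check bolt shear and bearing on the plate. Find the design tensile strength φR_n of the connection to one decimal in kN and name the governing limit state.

Bolt shear: A_b = π(27)²/4 = 572.56 mm². φR_n = 0.75 × 372 × 572.56 × 2 × 1 = 319.5 kN.
Bearing (16 mm plate, F_u = 450 MPa): end bolts L_c = 55 − 30/2 = 40, R_n = min(1.2×40×16×450, 2.4×27×16×450) = 345.6 kN/bolt; interior L_c = 97 − 30 = 67, R_n = 466.56 kN/bolt. φR_n = 0.75 × (1×345.6 + 1×466.56) = 609.1 kN.
Governing: min(319.5, 609.1) = 319.5 kN → bolt shear.

319.5 kN (bolt shear governs)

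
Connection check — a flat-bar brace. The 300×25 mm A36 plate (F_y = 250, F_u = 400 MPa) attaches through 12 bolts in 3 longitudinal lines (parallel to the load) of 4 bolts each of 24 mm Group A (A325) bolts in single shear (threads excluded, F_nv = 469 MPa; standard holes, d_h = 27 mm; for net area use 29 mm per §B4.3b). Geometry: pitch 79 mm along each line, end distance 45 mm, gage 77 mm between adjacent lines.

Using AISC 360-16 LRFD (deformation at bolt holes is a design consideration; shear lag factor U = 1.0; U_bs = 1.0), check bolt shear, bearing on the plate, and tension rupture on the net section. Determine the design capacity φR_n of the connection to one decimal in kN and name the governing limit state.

Bolt shear: A_b = π(24)²/4 = 452.39 mm². φR_n = 0.75 × 469 × 452.39 × 12 × 1 = 1909.5 kN.
Bearing (25 mm plate, F_u = 400 MPa): end bolts L_c = 45 − 27/2 = 31.5, R_n = min(1.2×31.5×25×400, 2.4×24×25×400) = 378 kN/bolt; interior L_c = 79 − 27 = 52, R_n = 576 kN/bolt. φR_n = 0.75 × (3×378 + 9×576) = 4738.5 kN.
Tension rupture (net): A_n = (300 − 3×29)×25 = 5325 mm² (U = 1.0, A_e = A_n). φR_n = 0.75 × 400 × 5325 = 1597.5 kN.
Governing: min(1909.5, 4738.5, 1597.5) = 1597.5 kN → net-section rupture.

1597.5 kN (net-section rupture governs)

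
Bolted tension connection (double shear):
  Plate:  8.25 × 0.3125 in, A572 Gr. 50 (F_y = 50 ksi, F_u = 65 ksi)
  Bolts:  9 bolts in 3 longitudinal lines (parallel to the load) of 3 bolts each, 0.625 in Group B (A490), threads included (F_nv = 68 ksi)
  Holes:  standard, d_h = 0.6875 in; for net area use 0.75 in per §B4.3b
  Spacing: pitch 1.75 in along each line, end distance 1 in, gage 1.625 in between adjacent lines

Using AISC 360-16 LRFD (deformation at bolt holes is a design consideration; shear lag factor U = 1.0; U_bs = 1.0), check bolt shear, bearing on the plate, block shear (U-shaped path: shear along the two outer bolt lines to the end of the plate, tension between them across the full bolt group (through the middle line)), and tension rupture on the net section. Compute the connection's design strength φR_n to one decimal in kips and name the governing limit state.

Bolt shear: A_b = π(0.625)²/4 = 0.3068 in². φR_n = 0.75 × 68 × 0.3068 × 9 × 2 = 281.6 kips.
Bearing (0.3125 in plate, F_u = 65 ksi): end bolts L_c = 1 − 0.6875/2 = 0.65625, R_n = min(1.2×0.65625×0.3125×65, 2.4×0.625×0.3125×65) = 15.996 kips/bolt; interior L_c = 1.75 − 0.6875 = 1.0625, R_n = 25.898 kips/bolt. φR_n = 0.75 × (3×15.996 + 6×25.898) = 152.5 kips.
Block shear: shear path 2×[1+2×1.75] = 2×4.5 in, A_gv = 2.8125, A_nv = 2×(4.5 − 2.5×0.75)×0.3125 = 1.6406 in²; tension across gage: (3.25 − 2×0.75)×0.3125 = 0.54688 in². R_n = min(0.6×65×1.6406, 0.6×50×2.8125) + 1.0×65×0.54688 = min(63.983, 84.375) + 35.547 = 99.53 kips. φR_n = 0.75 × 99.53 = 74.6 kips.
Tension rupture (net): A_n = (8.25 − 3×0.75)×0.3125 = 1.875 in² (U = 1.0, A_e = A_n). φR_n = 0.75 × 65 × 1.875 = 91.4 kips.
Governing: min(281.6, 152.5, 74.6, 91.4) = 74.6 kips → block shear.

74.6 kips (block shear governs)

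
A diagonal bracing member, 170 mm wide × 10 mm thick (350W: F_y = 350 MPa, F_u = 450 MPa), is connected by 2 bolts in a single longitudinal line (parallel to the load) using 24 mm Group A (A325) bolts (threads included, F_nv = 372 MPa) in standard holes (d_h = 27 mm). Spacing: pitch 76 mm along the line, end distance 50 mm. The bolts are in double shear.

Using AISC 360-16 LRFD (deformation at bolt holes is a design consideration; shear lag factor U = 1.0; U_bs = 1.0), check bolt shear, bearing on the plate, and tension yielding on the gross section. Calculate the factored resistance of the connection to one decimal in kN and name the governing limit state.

342.2 kN (bearing governs)

Bolt shear: A_b = π(24)²/4 = 452.39 mm². φR_n = 0.75 × 372 × 452.39 × 2 × 2 = 504.9 kN.
Bearing (10 mm plate, F_u = 450 MPa): end bolts L_c = 50 − 27/2 = 36.5, R_n = min(1.2×36.5×10×450, 2.4×24×10×450) = 197.1 kN/bolt; interior L_c = 76 − 27 = 49, R_n = 259.2 kN/bolt. φR_n = 0.75 × (1×197.1 + 1×259.2) = 342.2 kN.
Tension yield (gross): A_g = 170×10 = 1700 mm². φR_n = 0.90 × 350 × 1700 = 535.5 kN.
Governing: min(504.9, 342.2, 535.5) = 342.2 kN → bearing.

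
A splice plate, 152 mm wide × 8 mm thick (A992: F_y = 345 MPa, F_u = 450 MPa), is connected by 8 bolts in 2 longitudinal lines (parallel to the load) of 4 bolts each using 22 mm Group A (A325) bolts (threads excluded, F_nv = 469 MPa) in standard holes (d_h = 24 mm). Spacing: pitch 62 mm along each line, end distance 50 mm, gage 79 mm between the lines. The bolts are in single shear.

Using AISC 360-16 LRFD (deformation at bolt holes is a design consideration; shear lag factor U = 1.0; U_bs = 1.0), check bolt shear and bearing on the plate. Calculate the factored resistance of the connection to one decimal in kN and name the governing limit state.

985.0 kN (bearing governs)

Bolt shear: A_b = π(22)²/4 = 380.13 mm². φR_n = 0.75 × 469 × 380.13 × 8 × 1 = 1069.7 kN.
Bearing (8 mm plate, F_u = 450 MPa): end bolts L_c = 50 − 24/2 = 38, R_n = min(1.2×38×8×450, 2.4×22×8×450) = 164.16 kN/bolt; interior L_c = 62 − 24 = 38, R_n = 164.16 kN/bolt. φR_n = 0.75 × (2×164.16 + 6×164.16) = 985.0 kN.
Governing: min(1069.7, 985.0) = 985.0 kN → bearing.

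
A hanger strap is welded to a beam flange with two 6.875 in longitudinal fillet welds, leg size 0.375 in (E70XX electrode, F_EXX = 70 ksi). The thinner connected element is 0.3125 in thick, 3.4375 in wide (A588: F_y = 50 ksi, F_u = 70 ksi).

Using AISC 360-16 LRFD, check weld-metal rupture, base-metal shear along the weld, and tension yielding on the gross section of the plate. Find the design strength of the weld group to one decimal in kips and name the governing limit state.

Weld metal: throat = 0.707×0.375 = 0.26513 in, L = 2×6.875 = 13.75 in. φR_n = 0.75 × 0.6 × 70 × 0.26513 × 13.75 = 114.8 kips.
Base metal shear (0.3125 in plate): yield φR_n = 1.0×0.6×50×0.3125×13.75 = 128.9 kips; rupture φR_n = 0.75×0.6×70×0.3125×13.75 = 135.4 kips; take 128.9 kips (yield).
Tension yield (gross): A_g = 3.4375×0.3125 = 1.0742 in². φR_n = 0.90 × 50 × 1.0742 = 48.3 kips.
Governing: min(114.8, 128.9, 48.3) = 48.3 kips → gross-section yield.

48.3 kips (gross-section yield governs)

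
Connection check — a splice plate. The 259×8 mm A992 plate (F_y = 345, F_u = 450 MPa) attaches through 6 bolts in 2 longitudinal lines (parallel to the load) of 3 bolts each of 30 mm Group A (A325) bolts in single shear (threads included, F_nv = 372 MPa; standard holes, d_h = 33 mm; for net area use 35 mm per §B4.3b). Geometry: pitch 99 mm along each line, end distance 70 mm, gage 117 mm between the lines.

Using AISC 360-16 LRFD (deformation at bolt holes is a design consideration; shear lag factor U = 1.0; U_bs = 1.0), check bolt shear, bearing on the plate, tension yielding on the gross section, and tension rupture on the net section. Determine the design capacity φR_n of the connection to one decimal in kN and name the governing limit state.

Bolt shear: A_b = π(30)²/4 = 706.86 mm². φR_n = 0.75 × 372 × 706.86 × 6 × 1 = 1183.3 kN.
Bearing (8 mm plate, F_u = 450 MPa): end bolts L_c = 70 − 33/2 = 53.5, R_n = min(1.2×53.5×8×450, 2.4×30×8×450) = 231.12 kN/bolt; interior L_c = 99 − 33 = 66, R_n = 259.2 kN/bolt. φR_n = 0.75 × (2×231.12 + 4×259.2) = 1124.3 kN.
Tension yield (gross): A_g = 259×8 = 2072 mm². φR_n = 0.90 × 345 × 2072 = 643.4 kN.
Tension rupture (net): A_n = (259 − 2×35)×8 = 1512 mm² (U = 1.0, A_e = A_n). φR_n = 0.75 × 450 × 1512 = 510.3 kN.
Governing: min(1183.3, 1124.3, 643.4, 510.3) = 510.3 kN → net-section rupture.

510.3 kN (net-section rupture governs)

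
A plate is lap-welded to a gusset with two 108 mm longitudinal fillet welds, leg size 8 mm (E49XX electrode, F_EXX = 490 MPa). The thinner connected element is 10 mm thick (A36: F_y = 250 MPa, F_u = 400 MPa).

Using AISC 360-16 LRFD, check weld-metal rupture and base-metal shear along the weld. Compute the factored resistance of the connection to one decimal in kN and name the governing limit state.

Weld metal: throat = 0.707×8 = 5.656 mm, L = 2×108 = 216 mm. φR_n = 0.75 × 0.6 × 490 × 5.656 × 216 = 269.4 kN.
Base metal shear (10 mm plate): yield φR_n = 1.0×0.6×250×10×216 = 324.0 kN; rupture φR_n = 0.75×0.6×400×10×216 = 388.8 kN; take 324.0 kN (yield).
Governing: min(269.4, 324.0) = 269.4 kN → weld metal.

269.4 kN (weld metal governs)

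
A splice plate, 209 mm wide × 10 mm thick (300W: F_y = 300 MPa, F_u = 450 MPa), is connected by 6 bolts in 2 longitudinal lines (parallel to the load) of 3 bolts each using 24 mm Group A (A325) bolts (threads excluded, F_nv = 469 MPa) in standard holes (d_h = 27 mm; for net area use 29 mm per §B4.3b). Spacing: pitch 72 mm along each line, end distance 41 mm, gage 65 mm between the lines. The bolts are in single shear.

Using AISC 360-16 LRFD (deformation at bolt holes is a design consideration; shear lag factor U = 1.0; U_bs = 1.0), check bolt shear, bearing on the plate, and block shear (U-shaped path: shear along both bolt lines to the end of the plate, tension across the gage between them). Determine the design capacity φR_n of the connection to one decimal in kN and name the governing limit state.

Bolt shear: A_b = π(24)²/4 = 452.39 mm². φR_n = 0.75 × 469 × 452.39 × 6 × 1 = 954.8 kN.
Bearing (10 mm plate, F_u = 450 MPa): end bolts L_c = 41 − 27/2 = 27.5, R_n = min(1.2×27.5×10×450, 2.4×24×10×450) = 148.5 kN/bolt; interior L_c = 72 − 27 = 45, R_n = 243 kN/bolt. φR_n = 0.75 × (2×148.5 + 4×243) = 951.8 kN.
Block shear: shear path 2×[41+2×72] = 2×185 mm, A_gv = 3700, A_nv = 2×(185 − 2.5×29)×10 = 2250 mm²; tension across gage: (65 − 1×29)×10 = 360 mm². R_n = min(0.6×450×2250, 0.6×300×3700) + 1.0×450×360 = min(607.5, 666) + 162 = 769.5 kN. φR_n = 0.75 × 769.5 = 577.1 kN.
Governing: min(954.8, 951.8, 577.1) = 577.1 kN → block shear.

577.1 kN (block shear governs)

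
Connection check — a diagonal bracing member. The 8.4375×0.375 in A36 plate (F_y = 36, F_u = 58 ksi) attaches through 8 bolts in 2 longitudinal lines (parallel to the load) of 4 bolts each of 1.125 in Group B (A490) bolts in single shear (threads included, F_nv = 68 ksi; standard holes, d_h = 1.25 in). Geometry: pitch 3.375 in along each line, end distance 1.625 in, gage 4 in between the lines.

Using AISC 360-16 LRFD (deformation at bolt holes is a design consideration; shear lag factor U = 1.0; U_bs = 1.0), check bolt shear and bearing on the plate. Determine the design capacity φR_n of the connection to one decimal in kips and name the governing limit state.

288.7 kips (bearing governs)

Bolt shear: A_b = π(1.125)²/4 = 0.99402 in². φR_n = 0.75 × 68 × 0.99402 × 8 × 1 = 405.6 kips.
Bearing (0.375 in plate, F_u = 58 ksi): end bolts L_c = 1.625 − 1.25/2 = 1, R_n = min(1.2×1×0.375×58, 2.4×1.125×0.375×58) = 26.1 kips/bolt; interior L_c = 3.375 − 1.25 = 2.125, R_n = 55.463 kips/bolt. φR_n = 0.75 × (2×26.1 + 6×55.463) = 288.7 kips.
Governing: min(405.6, 288.7) = 288.7 kips → bearing.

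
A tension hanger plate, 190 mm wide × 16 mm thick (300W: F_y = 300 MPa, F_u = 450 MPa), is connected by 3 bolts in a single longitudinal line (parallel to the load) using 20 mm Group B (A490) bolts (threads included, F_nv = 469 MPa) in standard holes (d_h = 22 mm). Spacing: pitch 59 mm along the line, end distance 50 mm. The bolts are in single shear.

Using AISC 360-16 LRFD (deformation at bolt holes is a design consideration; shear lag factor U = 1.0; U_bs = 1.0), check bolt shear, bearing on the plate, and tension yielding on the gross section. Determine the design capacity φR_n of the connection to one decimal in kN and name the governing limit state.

331.5 kN (bolt shear governs)

Bolt shear: A_b = π(20)²/4 = 314.16 mm². φR_n = 0.75 × 469 × 314.16 × 3 × 1 = 331.5 kN.
Bearing (16 mm plate, F_u = 450 MPa): end bolts L_c = 50 − 22/2 = 39, R_n = min(1.2×39×16×450, 2.4×20×16×450) = 336.96 kN/bolt; interior L_c = 59 − 22 = 37, R_n = 319.68 kN/bolt. φR_n = 0.75 × (1×336.96 + 2×319.68) = 732.2 kN.
Tension yield (gross): A_g = 190×16 = 3040 mm². φR_n = 0.90 × 300 × 3040 = 820.8 kN.
Governing: min(331.5, 732.2, 820.8) = 331.5 kN → bolt shear.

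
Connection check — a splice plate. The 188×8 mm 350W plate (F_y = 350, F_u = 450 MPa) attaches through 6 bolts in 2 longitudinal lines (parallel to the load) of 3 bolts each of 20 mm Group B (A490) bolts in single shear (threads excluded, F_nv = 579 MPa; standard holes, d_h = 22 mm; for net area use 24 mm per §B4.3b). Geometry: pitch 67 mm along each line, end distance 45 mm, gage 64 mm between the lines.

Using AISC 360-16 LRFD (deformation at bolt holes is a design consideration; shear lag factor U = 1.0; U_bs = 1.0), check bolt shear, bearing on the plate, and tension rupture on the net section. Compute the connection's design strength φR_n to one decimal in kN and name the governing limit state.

Bolt shear: A_b = π(20)²/4 = 314.16 mm². φR_n = 0.75 × 579 × 314.16 × 6 × 1 = 818.5 kN.
Bearing (8 mm plate, F_u = 450 MPa): end bolts L_c = 45 − 22/2 = 34, R_n = min(1.2×34×8×450, 2.4×20×8×450) = 146.88 kN/bolt; interior L_c = 67 − 22 = 45, R_n = 172.8 kN/bolt. φR_n = 0.75 × (2×146.88 + 4×172.8) = 738.7 kN.
Tension rupture (net): A_n = (188 − 2×24)×8 = 1120 mm² (U = 1.0, A_e = A_n). φR_n = 0.75 × 450 × 1120 = 378.0 kN.
Governing: min(818.5, 738.7, 378.0) = 378.0 kN → net-section rupture.

378.0 kN (net-section rupture governs)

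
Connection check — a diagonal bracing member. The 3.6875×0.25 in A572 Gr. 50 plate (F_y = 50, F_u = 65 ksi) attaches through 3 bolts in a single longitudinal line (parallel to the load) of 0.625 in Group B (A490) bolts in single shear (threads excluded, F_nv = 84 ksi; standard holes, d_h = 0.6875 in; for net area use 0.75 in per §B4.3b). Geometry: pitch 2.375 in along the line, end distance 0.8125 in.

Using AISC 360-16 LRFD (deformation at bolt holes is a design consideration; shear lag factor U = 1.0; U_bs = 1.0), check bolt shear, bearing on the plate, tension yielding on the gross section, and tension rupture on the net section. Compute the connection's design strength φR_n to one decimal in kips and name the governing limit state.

Bolt shear: A_b = π(0.625)²/4 = 0.3068 in². φR_n = 0.75 × 84 × 0.3068 × 3 × 1 = 58.0 kips.
Bearing (0.25 in plate, F_u = 65 ksi): end bolts L_c = 0.8125 − 0.6875/2 = 0.46875, R_n = min(1.2×0.46875×0.25×65, 2.4×0.625×0.25×65) = 9.1406 kips/bolt; interior L_c = 2.375 − 0.6875 = 1.6875, R_n = 24.375 kips/bolt. φR_n = 0.75 × (1×9.1406 + 2×24.375) = 43.4 kips.
Tension yield (gross): A_g = 3.6875×0.25 = 0.92188 in². φR_n = 0.90 × 50 × 0.92188 = 41.5 kips.
Tension rupture (net): A_n = (3.6875 − 1×0.75)×0.25 = 0.73438 in² (U = 1.0, A_e = A_n). φR_n = 0.75 × 65 × 0.73438 = 35.8 kips.
Governing: min(58.0, 43.4, 41.5, 35.8) = 35.8 kips → net-section rupture.

35.8 kips (net-section rupture governs)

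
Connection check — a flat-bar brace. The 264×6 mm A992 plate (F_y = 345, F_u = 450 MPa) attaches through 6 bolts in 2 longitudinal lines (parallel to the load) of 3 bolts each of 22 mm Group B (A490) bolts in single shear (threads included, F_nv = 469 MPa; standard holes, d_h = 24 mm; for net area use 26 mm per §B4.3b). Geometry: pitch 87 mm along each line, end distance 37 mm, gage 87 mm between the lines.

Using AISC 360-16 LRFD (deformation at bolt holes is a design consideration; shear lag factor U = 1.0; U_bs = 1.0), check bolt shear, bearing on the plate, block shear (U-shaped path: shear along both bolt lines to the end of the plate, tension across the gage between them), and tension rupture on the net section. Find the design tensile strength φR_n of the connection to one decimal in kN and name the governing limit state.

429.3 kN (net-section rupture governs)

Bolt shear: A_b = π(22)²/4 = 380.13 mm². φR_n = 0.75 × 469 × 380.13 × 6 × 1 = 802.3 kN.
Bearing (6 mm plate, F_u = 450 MPa): end bolts L_c = 37 − 24/2 = 25, R_n = min(1.2×25×6×450, 2.4×22×6×450) = 81 kN/bolt; interior L_c = 87 − 24 = 63, R_n = 142.56 kN/bolt. φR_n = 0.75 × (2×81 + 4×142.56) = 549.2 kN.
Block shear: shear path 2×[37+2×87] = 2×211 mm, A_gv = 2532, A_nv = 2×(211 − 2.5×26)×6 = 1752 mm²; tension across gage: (87 − 1×26)×6 = 366 mm². R_n = min(0.6×450×1752, 0.6×345×2532) + 1.0×450×366 = min(473.04, 524.12) + 164.7 = 637.74 kN. φR_n = 0.75 × 637.74 = 478.3 kN.
Tension rupture (net): A_n = (264 − 2×26)×6 = 1272 mm² (U = 1.0, A_e = A_n). φR_n = 0.75 × 450 × 1272 = 429.3 kN.
Governing: min(802.3, 549.2, 478.3, 429.3) = 429.3 kN → net-section rupture.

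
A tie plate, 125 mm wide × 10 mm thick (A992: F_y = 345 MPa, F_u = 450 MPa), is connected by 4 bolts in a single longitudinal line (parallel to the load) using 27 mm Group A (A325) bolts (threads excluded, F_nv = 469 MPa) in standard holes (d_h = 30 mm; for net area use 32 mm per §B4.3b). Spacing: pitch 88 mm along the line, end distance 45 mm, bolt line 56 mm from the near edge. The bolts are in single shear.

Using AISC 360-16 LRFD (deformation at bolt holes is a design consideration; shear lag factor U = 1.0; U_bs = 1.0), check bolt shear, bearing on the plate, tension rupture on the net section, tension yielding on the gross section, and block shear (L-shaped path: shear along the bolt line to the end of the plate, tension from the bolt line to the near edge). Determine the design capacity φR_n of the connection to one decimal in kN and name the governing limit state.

Bolt shear: A_b = π(27)²/4 = 572.56 mm². φR_n = 0.75 × 469 × 572.56 × 4 × 1 = 805.6 kN.
Bearing (10 mm plate, F_u = 450 MPa): end bolts L_c = 45 − 30/2 = 30, R_n = min(1.2×30×10×450, 2.4×27×10×450) = 162 kN/bolt; interior L_c = 88 − 30 = 58, R_n = 291.6 kN/bolt. φR_n = 0.75 × (1×162 + 3×291.6) = 777.6 kN.
Tension rupture (net): A_n = (125 − 1×32)×10 = 930 mm² (U = 1.0, A_e = A_n). φR_n = 0.75 × 450 × 930 = 313.9 kN.
Tension yield (gross): A_g = 125×10 = 1250 mm². φR_n = 0.90 × 345 × 1250 = 388.1 kN.
Block shear: shear path 1×[45+3×88] = 1×309 mm, A_gv = 3090, A_nv = 1×(309 − 3.5×32)×10 = 1970 mm²; tension to near edge: (56 − 0.5×32)×10 = 400 mm². R_n = min(0.6×450×1970, 0.6×345×3090) + 1.0×450×400 = min(531.9, 639.63) + 180 = 711.9 kN. φR_n = 0.75 × 711.9 = 533.9 kN.
Governing: min(805.6, 777.6, 313.9, 388.1, 533.9) = 313.9 kN → net-section rupture.

313.9 kN (net-section rupture governs)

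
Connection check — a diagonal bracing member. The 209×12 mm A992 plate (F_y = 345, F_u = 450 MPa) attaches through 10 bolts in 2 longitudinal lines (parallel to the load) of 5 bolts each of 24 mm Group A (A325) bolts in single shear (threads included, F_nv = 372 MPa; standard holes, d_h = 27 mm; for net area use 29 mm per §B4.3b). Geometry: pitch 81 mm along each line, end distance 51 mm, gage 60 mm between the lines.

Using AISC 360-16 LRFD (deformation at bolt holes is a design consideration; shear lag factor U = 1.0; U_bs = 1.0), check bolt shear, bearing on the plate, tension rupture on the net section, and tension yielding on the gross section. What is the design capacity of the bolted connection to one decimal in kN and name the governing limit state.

Bolt shear: A_b = π(24)²/4 = 452.39 mm². φR_n = 0.75 × 372 × 452.39 × 10 × 1 = 1262.2 kN.
Bearing (12 mm plate, F_u = 450 MPa): end bolts L_c = 51 − 27/2 = 37.5, R_n = min(1.2×37.5×12×450, 2.4×24×12×450) = 243 kN/bolt; interior L_c = 81 − 27 = 54, R_n = 311.04 kN/bolt. φR_n = 0.75 × (2×243 + 8×311.04) = 2230.7 kN.
Tension rupture (net): A_n = (209 − 2×29)×12 = 1812 mm² (U = 1.0, A_e = A_n). φR_n = 0.75 × 450 × 1812 = 611.6 kN.
Tension yield (gross): A_g = 209×12 = 2508 mm². φR_n = 0.90 × 345 × 2508 = 778.7 kN.
Governing: min(1262.2, 2230.7, 611.6, 778.7) = 611.6 kN → net-section rupture.

611.6 kN (net-section rupture governs)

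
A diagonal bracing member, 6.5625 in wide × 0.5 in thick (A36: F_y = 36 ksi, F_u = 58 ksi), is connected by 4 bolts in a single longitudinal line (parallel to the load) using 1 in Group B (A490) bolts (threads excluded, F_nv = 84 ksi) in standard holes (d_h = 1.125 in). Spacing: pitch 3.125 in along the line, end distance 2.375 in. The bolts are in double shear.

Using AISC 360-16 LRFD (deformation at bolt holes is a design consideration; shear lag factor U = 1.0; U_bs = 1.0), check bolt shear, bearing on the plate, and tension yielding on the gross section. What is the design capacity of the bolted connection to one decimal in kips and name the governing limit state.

Bolt shear: A_b = π(1)²/4 = 0.7854 in². φR_n = 0.75 × 84 × 0.7854 × 4 × 2 = 395.8 kips.
Bearing (0.5 in plate, F_u = 58 ksi): end bolts L_c = 2.375 − 1.125/2 = 1.8125, R_n = min(1.2×1.8125×0.5×58, 2.4×1×0.5×58) = 63.075 kips/bolt; interior L_c = 3.125 − 1.125 = 2, R_n = 69.6 kips/bolt. φR_n = 0.75 × (1×63.075 + 3×69.6) = 203.9 kips.
Tension yield (gross): A_g = 6.5625×0.5 = 3.2813 in². φR_n = 0.90 × 36 × 3.2813 = 106.3 kips.
Governing: min(395.8, 203.9, 106.3) = 106.3 kips → gross-section yield.

106.3 kips (gross-section yield governs)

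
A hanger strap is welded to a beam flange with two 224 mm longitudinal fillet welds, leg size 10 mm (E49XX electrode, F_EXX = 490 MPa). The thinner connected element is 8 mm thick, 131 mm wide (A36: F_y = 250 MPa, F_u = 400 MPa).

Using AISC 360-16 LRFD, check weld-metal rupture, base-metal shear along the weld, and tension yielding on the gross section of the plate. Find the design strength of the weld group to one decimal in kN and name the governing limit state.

235.8 kN (gross-section yield governs)

Weld metal: throat = 0.707×10 = 7.07 mm, L = 2×224 = 448 mm. φR_n = 0.75 × 0.6 × 490 × 7.07 × 448 = 698.4 kN.
Base metal shear (8 mm plate): yield φR_n = 1.0×0.6×250×8×448 = 537.6 kN; rupture φR_n = 0.75×0.6×400×8×448 = 645.1 kN; take 537.6 kN (yield).
Tension yield (gross): A_g = 131×8 = 1048 mm². φR_n = 0.90 × 250 × 1048 = 235.8 kN.
Governing: min(698.4, 537.6, 235.8) = 235.8 kN → gross-section yield.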